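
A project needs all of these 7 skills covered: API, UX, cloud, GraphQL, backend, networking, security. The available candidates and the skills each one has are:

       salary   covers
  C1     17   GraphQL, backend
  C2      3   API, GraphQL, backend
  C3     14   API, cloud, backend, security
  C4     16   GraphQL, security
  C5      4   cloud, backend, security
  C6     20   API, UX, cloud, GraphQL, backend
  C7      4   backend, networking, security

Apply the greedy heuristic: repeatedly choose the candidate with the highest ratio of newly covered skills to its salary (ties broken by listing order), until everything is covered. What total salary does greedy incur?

Pick 1: C2 adds 3 new (API, GraphQL, backend) at salary 3 (ratio 3/3).
Pick 2: C5 adds 2 new (cloud, security) at salary 4 (ratio 2/4).
Pick 3: C7 adds 1 new (networking) at salary 4 (ratio 1/4).
Pick 4: C6 adds 1 new (UX) at salary 20 (ratio 1/20).
Greedy total salary: 3 + 4 + 4 + 20 = 31. (The true optimum is 24, so greedy overshoots here.)

31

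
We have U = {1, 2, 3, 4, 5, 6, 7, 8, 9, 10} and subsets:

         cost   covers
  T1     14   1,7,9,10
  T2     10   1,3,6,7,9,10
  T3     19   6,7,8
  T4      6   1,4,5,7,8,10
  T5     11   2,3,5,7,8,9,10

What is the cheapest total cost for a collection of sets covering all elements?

27

T2, T4, T5 cover every element at cost 10 + 6 + 11 = 27.
Any cover uses at least 3 sets; among all covering selections none totals below 27.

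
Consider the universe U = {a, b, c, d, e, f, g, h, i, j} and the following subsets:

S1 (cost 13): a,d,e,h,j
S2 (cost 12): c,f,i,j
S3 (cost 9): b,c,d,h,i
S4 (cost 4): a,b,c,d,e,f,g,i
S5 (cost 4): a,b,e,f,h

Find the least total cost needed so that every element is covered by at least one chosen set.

S1, S4 cover every element at cost 13 + 4 = 17.
Any cover uses at least 2 sets; among all covering selections none totals below 17.

17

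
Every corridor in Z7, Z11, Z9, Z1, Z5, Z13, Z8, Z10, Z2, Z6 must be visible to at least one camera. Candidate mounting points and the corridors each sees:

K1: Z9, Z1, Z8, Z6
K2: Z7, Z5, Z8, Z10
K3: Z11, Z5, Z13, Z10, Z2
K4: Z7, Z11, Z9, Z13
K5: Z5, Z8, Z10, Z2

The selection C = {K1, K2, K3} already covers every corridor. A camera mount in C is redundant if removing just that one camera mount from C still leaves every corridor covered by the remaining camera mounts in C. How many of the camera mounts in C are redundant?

Drop K1: Z9, Z1, Z6 uncovered — not redundant.
Drop K2: Z7 uncovered — not redundant.
Drop K3: Z11, Z13, Z2 uncovered — not redundant.
None of the camera mounts in C is redundant.

0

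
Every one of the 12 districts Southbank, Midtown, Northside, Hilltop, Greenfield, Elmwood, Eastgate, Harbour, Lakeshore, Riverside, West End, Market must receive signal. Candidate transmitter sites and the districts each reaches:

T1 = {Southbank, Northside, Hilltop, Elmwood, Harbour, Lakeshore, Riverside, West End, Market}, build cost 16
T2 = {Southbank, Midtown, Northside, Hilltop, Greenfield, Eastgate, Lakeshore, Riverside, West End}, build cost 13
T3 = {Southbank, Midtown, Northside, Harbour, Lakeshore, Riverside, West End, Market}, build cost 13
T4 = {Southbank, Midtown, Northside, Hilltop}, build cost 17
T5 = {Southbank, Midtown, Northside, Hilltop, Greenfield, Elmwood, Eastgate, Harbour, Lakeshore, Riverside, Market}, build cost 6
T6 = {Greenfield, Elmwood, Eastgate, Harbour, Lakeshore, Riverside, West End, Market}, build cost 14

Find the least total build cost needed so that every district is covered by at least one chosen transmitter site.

19

T2, T5 cover every district at build cost 13 + 6 = 19.
Any cover uses at least 2 transmitter sites; among all covering selections none totals below 19.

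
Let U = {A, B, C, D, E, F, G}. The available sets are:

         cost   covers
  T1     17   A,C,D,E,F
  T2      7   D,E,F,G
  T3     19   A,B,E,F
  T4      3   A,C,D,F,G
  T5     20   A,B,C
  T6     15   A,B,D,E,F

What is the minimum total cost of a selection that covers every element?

T4, T6 cover every element at cost 3 + 15 = 18.
Any cover uses at least 2 sets; among all covering selections none totals below 18.

18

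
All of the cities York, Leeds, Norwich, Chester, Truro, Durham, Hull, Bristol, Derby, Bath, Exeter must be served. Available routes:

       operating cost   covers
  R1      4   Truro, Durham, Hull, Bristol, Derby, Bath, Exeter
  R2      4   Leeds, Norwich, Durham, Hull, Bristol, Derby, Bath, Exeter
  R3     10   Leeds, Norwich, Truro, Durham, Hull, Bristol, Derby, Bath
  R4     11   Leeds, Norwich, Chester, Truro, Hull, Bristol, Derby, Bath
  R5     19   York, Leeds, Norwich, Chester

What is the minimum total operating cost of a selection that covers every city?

R1, R5 cover every city at operating cost 4 + 19 = 23.
Any cover uses at least 2 routes; among all covering selections none totals below 23.
Greedy by coverage-per-operating cost would pick R2, R1, R5 for 27 — worse than the optimum 23.

23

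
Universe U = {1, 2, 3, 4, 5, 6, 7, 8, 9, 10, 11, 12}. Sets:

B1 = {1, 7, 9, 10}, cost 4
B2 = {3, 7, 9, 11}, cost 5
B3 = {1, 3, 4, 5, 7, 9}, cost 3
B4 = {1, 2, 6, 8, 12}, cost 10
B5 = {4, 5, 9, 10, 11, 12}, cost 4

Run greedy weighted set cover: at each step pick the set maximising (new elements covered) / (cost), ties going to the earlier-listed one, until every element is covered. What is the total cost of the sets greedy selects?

Pick 1: B3 adds 6 new (1, 3, 4, 5, 7, 9) at cost 3 (ratio 6/3).
Pick 2: B5 adds 3 new (10, 11, 12) at cost 4 (ratio 3/4).
Pick 3: B4 adds 3 new (2, 6, 8) at cost 10 (ratio 3/10).
Greedy total cost: 3 + 4 + 10 = 17.

17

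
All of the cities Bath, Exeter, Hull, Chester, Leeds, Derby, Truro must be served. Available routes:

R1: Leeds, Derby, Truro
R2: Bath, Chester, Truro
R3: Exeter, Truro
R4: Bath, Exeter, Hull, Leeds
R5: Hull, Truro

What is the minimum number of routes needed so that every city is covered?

R1, R2, R4 together cover {Bath, Exeter, Hull, Chester, Leeds, Derby, Truro} — every city.
No 2 of the 5 routes cover everything (all 10 pairs fall short), so 3 is minimum.

3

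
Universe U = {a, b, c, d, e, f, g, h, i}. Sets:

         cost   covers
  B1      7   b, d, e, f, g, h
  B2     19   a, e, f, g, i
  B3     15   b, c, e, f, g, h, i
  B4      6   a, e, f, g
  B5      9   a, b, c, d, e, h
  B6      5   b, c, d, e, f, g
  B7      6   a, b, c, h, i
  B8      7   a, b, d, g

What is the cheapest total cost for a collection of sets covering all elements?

11

B6, B7 cover every element at cost 5 + 6 = 11.
Any cover uses at least 2 sets; among all covering selections none totals below 11.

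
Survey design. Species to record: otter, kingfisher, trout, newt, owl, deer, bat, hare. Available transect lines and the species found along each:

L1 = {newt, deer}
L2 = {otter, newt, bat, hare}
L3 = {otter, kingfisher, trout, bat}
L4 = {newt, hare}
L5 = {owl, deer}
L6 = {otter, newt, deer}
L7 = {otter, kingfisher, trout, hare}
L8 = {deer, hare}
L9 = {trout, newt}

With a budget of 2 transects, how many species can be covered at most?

Choosing L1, L3 covers {otter, kingfisher, trout, newt, deer, bat} — 6 species.
No choice of 2 transects does better; here owl, hare are left uncovered.

6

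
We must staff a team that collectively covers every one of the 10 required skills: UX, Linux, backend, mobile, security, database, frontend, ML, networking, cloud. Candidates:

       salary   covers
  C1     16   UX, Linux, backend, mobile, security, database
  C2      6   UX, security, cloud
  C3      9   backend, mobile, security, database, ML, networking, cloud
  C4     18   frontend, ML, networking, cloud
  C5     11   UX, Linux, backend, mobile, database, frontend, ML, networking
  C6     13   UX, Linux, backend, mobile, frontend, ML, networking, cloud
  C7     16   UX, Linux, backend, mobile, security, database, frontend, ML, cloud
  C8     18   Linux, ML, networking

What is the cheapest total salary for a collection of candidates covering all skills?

C2, C5 cover every skill at salary 6 + 11 = 17.
Any cover uses at least 2 candidates; among all covering selections none totals below 17.

17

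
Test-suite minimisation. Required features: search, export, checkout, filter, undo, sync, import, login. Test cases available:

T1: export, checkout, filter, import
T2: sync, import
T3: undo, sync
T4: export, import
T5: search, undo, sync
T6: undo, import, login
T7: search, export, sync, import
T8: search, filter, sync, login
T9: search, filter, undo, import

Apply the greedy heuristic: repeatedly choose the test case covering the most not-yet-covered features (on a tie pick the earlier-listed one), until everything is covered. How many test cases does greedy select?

3

Pick 1: T1 covers 4 new features (export, checkout, filter, import).
Pick 2: T5 covers 3 new features (search, undo, sync).
Pick 3: T6 covers 1 new features (login).
Greedy uses 3 test cases.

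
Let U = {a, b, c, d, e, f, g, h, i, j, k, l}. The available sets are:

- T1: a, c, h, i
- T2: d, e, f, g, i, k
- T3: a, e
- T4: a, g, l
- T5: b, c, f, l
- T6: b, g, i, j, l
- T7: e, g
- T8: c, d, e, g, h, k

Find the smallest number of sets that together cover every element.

T1, T2, T6 together cover {a, b, c, d, e, f, g, h, i, j, k, l} — every element.
No 2 of the 8 sets cover everything (all 28 pairs fall short), so 3 is minimum.

3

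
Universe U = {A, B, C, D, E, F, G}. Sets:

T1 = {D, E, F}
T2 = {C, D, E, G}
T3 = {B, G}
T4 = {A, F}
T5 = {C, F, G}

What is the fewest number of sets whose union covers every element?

T2, T3, T4 together cover {A, B, C, D, E, F, G} — every element.
No 2 of the 5 sets cover everything (all 10 pairs fall short), so 3 is minimum.

3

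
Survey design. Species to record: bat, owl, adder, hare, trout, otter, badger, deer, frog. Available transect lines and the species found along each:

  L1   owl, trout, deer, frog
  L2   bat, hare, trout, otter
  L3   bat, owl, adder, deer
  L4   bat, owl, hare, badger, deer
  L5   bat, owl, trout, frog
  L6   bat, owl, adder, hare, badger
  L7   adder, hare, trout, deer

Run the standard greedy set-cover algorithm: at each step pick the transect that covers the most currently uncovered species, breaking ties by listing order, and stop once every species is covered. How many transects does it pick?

4

Pick 1: L4 covers 5 new species (bat, owl, hare, badger, deer).
Pick 2: L1 covers 2 new species (trout, frog).
Pick 3: L2 covers 1 new species (otter).
Pick 4: L3 covers 1 new species (adder).
Greedy uses 4 transects. (The true minimum is 3.)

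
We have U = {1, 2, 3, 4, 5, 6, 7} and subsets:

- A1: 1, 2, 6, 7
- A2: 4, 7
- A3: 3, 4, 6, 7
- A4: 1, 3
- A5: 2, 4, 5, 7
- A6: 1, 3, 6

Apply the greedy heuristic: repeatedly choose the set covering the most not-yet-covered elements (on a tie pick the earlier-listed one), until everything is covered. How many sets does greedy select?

3

Pick 1: A1 covers 4 new elements (1, 2, 6, 7).
Pick 2: A3 covers 2 new elements (3, 4).
Pick 3: A5 covers 1 new elements (5).
Greedy uses 3 sets. (The true minimum is 2.)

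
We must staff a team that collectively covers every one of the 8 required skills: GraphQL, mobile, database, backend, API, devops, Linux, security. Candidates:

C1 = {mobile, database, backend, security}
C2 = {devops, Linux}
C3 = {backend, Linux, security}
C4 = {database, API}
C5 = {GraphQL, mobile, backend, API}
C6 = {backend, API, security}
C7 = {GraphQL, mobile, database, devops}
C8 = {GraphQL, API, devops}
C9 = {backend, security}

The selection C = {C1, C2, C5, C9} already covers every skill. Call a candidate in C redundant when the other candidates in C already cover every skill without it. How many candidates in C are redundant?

Drop C1: database uncovered — not redundant.
Drop C2: devops, Linux uncovered — not redundant.
Drop C5: GraphQL, API uncovered — not redundant.
Drop C9: the rest still cover every skill — redundant.
1 redundant: C9.

1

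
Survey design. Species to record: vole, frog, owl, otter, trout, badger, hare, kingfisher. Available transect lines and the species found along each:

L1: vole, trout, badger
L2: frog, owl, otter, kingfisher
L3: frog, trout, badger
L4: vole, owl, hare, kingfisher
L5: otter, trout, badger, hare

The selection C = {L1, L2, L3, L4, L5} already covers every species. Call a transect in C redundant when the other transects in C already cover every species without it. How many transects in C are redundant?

5

Drop L1: the rest still cover every species — redundant.
Drop L2: the rest still cover every species — redundant.
Drop L3: the rest still cover every species — redundant.
Drop L4: the rest still cover every species — redundant.
Drop L5: the rest still cover every species — redundant.
5 redundant: L1, L2, L3, L4, L5.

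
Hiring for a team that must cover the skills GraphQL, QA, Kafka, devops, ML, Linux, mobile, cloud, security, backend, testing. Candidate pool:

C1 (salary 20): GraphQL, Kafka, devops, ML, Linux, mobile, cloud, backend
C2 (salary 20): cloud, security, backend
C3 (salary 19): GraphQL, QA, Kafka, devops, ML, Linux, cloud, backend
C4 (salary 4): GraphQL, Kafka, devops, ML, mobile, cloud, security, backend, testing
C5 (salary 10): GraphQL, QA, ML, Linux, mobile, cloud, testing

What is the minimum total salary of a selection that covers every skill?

14

C4, C5 cover every skill at salary 4 + 10 = 14.
Any cover uses at least 2 candidates; among all covering selections none totals below 14.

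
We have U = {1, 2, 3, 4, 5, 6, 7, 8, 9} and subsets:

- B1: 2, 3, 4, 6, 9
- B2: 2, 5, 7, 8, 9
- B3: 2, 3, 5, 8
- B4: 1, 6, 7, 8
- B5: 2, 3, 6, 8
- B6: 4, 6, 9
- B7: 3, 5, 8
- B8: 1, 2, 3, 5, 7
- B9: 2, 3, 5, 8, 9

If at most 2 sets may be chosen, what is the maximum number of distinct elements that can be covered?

8

Choosing B1, B2 covers {2, 3, 4, 5, 6, 7, 8, 9} — 8 elements.
No choice of 2 sets does better; here 1 is left uncovered.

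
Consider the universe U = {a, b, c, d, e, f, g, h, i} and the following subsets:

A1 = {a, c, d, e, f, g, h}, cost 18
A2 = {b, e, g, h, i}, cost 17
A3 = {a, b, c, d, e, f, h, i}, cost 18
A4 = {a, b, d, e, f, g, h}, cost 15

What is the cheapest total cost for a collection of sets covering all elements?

A3, A4 cover every element at cost 18 + 15 = 33.
Any cover uses at least 2 sets; among all covering selections none totals below 33.

33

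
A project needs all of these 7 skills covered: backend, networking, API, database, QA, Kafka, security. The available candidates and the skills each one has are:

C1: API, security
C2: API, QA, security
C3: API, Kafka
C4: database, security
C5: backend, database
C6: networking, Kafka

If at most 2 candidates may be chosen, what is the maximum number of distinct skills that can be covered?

5

Choosing C2, C5 covers {backend, API, database, QA, security} — 5 skills.
No choice of 2 candidates does better; here networking, Kafka are left uncovered.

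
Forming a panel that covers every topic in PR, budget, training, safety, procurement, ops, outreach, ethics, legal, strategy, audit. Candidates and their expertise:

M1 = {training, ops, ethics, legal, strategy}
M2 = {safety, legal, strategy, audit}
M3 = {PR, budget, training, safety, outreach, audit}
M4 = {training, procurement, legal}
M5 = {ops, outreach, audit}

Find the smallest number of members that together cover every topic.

M1, M3, M4 together cover {PR, budget, training, safety, procurement, ops, outreach, ethics, legal, strategy, audit} — every topic.
No 2 of the 5 members cover everything (all 10 pairs fall short), so 3 is minimum.

3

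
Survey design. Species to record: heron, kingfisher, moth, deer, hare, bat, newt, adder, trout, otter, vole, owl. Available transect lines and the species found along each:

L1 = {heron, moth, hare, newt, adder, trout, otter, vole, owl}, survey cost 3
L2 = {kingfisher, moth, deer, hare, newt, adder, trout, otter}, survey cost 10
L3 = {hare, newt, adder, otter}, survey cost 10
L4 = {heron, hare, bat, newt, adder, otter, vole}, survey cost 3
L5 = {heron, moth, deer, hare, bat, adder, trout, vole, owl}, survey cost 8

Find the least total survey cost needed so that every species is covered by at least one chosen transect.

16

L1, L2, L4 cover every species at survey cost 3 + 10 + 3 = 16.
Any cover uses at least 2 transects; among all covering selections none totals below 16.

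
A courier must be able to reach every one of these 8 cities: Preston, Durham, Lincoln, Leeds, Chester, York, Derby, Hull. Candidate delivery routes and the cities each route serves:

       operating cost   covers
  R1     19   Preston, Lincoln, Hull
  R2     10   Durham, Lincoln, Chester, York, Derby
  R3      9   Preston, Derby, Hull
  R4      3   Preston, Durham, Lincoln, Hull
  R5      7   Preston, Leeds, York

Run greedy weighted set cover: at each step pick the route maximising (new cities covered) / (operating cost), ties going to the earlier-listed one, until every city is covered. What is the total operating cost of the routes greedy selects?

20

Pick 1: R4 adds 4 new (Preston, Durham, Lincoln, Hull) at operating cost 3 (ratio 4/3).
Pick 2: R2 adds 3 new (Chester, York, Derby) at operating cost 10 (ratio 3/10).
Pick 3: R5 adds 1 new (Leeds) at operating cost 7 (ratio 1/7).
Greedy total operating cost: 3 + 10 + 7 = 20.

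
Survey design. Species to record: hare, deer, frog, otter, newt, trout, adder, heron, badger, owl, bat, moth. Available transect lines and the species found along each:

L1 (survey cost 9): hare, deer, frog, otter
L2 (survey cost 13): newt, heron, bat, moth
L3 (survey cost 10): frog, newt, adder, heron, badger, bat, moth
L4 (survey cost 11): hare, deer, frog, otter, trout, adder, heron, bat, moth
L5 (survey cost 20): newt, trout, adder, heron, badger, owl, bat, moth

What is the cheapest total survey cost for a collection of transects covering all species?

29

L1, L5 cover every species at survey cost 9 + 20 = 29.
Any cover uses at least 2 transects; among all covering selections none totals below 29.
Greedy by coverage-per-survey cost would pick L4, L3, L5 for 41 — worse than the optimum 29.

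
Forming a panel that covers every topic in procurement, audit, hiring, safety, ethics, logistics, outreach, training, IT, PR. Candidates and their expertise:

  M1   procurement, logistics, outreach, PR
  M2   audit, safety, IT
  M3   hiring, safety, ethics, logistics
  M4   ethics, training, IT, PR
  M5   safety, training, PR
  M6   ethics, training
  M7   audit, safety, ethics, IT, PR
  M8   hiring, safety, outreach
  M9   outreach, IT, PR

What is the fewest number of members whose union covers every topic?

4

M1, M2, M3, M4 together cover {procurement, audit, hiring, safety, ethics, logistics, outreach, training, IT, PR} — every topic.
No 3 of the 9 members cover everything (all 84 triples fall short), so 4 is minimum.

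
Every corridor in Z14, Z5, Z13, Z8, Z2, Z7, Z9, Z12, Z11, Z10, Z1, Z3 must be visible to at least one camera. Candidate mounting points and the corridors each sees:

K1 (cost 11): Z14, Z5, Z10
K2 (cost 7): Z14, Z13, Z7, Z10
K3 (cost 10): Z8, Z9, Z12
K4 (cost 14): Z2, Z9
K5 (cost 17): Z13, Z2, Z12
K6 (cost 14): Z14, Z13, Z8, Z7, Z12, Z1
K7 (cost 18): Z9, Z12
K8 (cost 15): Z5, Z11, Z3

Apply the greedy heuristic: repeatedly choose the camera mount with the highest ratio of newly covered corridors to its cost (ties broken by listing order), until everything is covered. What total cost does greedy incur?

Pick 1: K2 adds 4 new (Z14, Z13, Z7, Z10) at cost 7 (ratio 4/7).
Pick 2: K3 adds 3 new (Z8, Z9, Z12) at cost 10 (ratio 3/10).
Pick 3: K8 adds 3 new (Z5, Z11, Z3) at cost 15 (ratio 3/15).
Pick 4: K4 adds 1 new (Z2) at cost 14 (ratio 1/14).
Pick 5: K6 adds 1 new (Z1) at cost 14 (ratio 1/14).
Greedy total cost: 7 + 10 + 15 + 14 + 14 = 60. (The true optimum is 50, so greedy overshoots here.)

60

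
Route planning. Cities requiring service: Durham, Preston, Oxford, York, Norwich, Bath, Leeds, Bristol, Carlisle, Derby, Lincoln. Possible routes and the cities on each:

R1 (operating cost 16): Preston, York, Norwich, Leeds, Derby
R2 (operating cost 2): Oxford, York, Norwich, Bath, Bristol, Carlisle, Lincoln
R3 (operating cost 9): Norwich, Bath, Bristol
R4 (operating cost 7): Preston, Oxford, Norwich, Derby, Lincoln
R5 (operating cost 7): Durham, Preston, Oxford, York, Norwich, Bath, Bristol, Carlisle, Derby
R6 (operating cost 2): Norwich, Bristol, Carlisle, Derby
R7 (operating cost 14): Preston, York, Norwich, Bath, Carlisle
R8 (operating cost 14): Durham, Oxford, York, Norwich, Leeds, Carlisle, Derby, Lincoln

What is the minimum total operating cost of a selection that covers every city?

21

R5, R8 cover every city at operating cost 7 + 14 = 21.
Any cover uses at least 2 routes; among all covering selections none totals below 21.
Greedy by coverage-per-operating cost would pick R2, R6, R5, R8 for 25 — worse than the optimum 21.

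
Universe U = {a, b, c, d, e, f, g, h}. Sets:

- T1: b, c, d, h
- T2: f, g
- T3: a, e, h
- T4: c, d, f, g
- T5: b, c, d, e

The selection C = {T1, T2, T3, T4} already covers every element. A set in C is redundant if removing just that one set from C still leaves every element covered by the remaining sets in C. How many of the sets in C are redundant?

Drop T1: b uncovered — not redundant.
Drop T2: the rest still cover every element — redundant.
Drop T3: a, e uncovered — not redundant.
Drop T4: the rest still cover every element — redundant.
2 redundant: T2, T4.

2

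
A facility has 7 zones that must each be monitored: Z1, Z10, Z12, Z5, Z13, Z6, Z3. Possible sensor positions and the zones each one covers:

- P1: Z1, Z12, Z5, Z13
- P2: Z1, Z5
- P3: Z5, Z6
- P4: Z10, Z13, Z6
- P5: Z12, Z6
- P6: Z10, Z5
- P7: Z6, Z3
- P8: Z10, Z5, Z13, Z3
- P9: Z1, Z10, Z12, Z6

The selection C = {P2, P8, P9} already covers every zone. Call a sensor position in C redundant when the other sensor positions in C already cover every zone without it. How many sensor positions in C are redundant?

Drop P2: the rest still cover every zone — redundant.
Drop P8: Z13, Z3 uncovered — not redundant.
Drop P9: Z12, Z6 uncovered — not redundant.
1 redundant: P2.

1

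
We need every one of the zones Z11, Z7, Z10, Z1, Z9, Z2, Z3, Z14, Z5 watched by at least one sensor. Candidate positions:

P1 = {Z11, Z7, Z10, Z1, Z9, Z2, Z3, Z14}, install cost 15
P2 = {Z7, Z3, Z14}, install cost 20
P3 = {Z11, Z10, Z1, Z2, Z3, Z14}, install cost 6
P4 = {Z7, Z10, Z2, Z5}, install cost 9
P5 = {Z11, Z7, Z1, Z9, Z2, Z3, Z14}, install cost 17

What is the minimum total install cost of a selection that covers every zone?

24

P1, P4 cover every zone at install cost 15 + 9 = 24.
Any cover uses at least 2 sensor positions; among all covering selections none totals below 24.
Greedy by coverage-per-install cost would pick P3, P4, P1 for 30 — worse than the optimum 24.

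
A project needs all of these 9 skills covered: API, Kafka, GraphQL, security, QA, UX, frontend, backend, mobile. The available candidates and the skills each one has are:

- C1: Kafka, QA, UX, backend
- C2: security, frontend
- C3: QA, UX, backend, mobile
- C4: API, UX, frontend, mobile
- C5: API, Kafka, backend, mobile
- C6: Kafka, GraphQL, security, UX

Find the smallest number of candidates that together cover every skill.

C1, C4, C6 together cover {API, Kafka, GraphQL, security, QA, UX, frontend, backend, mobile} — every skill.
No 2 of the 6 candidates cover everything (all 15 pairs fall short), so 3 is minimum.

3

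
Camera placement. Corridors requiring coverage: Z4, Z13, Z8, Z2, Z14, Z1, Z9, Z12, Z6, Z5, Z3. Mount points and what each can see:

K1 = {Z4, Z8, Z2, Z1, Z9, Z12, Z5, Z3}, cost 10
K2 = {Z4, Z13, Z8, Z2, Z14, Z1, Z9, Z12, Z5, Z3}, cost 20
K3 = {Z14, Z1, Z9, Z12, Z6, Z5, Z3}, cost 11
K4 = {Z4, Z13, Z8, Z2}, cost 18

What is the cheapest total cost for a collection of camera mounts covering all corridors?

29

K3, K4 cover every corridor at cost 11 + 18 = 29.
Any cover uses at least 2 camera mounts; among all covering selections none totals below 29.
Greedy by coverage-per-cost would pick K1, K3, K4 for 39 — worse than the optimum 29.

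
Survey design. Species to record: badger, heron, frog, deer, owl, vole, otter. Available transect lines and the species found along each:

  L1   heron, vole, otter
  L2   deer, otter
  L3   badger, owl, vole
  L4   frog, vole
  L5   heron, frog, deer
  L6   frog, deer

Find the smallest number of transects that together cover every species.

3

L1, L3, L5 together cover {badger, heron, frog, deer, owl, vole, otter} — every species.
No 2 of the 6 transects cover everything (all 15 pairs fall short), so 3 is minimum.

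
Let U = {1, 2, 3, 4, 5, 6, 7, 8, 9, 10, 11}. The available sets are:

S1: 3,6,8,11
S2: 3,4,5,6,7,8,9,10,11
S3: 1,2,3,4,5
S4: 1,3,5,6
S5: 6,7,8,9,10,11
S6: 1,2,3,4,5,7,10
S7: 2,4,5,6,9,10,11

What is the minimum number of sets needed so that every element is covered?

2

S2, S3 together cover {1, 2, 3, 4, 5, 6, 7, 8, 9, 10, 11} — every element.
No single set contains all 11 elements, so 2 is optimal.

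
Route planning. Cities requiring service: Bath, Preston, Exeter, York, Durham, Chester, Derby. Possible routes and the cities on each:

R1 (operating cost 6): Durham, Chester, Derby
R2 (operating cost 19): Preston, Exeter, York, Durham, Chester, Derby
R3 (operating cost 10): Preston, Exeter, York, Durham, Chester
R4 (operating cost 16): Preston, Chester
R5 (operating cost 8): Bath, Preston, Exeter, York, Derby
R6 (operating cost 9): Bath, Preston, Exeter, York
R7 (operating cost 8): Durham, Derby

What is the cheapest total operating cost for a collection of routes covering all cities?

R1, R5 cover every city at operating cost 6 + 8 = 14.
Any cover uses at least 2 routes; among all covering selections none totals below 14.

14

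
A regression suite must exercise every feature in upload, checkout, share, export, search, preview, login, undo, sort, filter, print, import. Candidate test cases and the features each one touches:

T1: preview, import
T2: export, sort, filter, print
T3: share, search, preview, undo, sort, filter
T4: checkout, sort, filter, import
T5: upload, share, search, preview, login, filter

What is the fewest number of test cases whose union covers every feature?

4

T2, T3, T4, T5 together cover {upload, checkout, share, export, search, preview, login, undo, sort, filter, print, import} — every feature.
No 3 of the 5 test cases cover everything (all 10 triples fall short), so 4 is minimum.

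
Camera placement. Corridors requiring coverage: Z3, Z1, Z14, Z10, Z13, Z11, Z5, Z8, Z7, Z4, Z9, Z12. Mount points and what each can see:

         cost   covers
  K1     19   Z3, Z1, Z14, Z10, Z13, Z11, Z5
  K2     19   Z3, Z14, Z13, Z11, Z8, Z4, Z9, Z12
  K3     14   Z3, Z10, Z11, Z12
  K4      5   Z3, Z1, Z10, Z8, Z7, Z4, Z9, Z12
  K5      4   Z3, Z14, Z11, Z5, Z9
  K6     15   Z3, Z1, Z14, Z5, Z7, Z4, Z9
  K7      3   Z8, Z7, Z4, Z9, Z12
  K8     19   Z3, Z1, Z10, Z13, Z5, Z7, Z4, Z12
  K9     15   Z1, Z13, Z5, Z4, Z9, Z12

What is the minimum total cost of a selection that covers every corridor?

K1, K7 cover every corridor at cost 19 + 3 = 22.
Any cover uses at least 2 camera mounts; among all covering selections none totals below 22.

22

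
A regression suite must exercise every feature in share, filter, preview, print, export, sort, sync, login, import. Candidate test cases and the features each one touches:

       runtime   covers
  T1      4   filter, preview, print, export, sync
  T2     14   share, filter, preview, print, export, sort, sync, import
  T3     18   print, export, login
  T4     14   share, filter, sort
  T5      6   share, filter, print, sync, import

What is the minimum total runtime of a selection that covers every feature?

32

T2, T3 cover every feature at runtime 14 + 18 = 32.
Any cover uses at least 2 test cases; among all covering selections none totals below 32.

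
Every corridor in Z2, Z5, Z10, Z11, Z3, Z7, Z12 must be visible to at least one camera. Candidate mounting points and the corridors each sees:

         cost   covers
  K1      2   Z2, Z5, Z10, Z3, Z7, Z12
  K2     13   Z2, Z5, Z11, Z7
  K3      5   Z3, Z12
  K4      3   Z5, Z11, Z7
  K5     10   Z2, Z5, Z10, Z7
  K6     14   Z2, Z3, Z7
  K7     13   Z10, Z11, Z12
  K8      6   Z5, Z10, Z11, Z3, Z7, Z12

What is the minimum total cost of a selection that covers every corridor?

5

K1, K4 cover every corridor at cost 2 + 3 = 5.
Any cover uses at least 2 camera mounts; among all covering selections none totals below 5.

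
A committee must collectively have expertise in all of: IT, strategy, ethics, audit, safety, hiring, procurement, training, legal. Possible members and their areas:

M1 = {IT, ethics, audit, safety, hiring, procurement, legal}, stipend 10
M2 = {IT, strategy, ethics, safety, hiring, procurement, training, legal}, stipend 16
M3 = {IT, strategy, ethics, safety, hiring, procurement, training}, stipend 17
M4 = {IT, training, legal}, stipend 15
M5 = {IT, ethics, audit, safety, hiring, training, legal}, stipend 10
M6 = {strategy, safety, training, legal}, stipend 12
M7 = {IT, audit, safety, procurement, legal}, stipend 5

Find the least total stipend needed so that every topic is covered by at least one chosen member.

21

M2, M7 cover every topic at stipend 16 + 5 = 21.
Any cover uses at least 2 members; among all covering selections none totals below 21.
Greedy by coverage-per-stipend would pick M7, M5, M6 for 27 — worse than the optimum 21.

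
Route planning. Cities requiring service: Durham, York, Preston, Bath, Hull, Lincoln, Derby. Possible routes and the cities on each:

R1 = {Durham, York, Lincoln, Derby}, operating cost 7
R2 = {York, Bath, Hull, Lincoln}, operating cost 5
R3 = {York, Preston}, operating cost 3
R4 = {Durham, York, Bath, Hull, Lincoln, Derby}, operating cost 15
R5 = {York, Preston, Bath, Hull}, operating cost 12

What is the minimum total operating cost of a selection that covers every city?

R1, R2, R3 cover every city at operating cost 7 + 5 + 3 = 15.
Any cover uses at least 2 routes; among all covering selections none totals below 15.

15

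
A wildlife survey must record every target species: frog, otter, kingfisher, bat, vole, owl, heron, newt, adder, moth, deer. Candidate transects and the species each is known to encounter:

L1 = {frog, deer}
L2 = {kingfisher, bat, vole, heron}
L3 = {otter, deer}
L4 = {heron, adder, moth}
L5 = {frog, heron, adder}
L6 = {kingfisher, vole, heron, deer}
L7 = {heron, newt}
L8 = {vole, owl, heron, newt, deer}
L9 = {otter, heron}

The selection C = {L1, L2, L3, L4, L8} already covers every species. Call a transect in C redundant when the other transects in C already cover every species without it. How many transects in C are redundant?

Drop L1: frog uncovered — not redundant.
Drop L2: kingfisher, bat uncovered — not redundant.
Drop L3: otter uncovered — not redundant.
Drop L4: adder, moth uncovered — not redundant.
Drop L8: owl, newt uncovered — not redundant.
None of the transects in C is redundant.

0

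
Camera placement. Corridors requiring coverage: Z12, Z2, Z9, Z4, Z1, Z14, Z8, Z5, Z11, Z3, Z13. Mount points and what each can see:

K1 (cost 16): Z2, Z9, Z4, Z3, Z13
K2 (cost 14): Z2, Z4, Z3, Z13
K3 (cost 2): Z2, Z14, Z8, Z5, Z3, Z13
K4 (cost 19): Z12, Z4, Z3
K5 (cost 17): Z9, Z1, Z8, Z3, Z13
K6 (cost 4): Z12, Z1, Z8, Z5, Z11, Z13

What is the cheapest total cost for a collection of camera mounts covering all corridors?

K1, K3, K6 cover every corridor at cost 16 + 2 + 4 = 22.
Any cover uses at least 3 camera mounts; among all covering selections none totals below 22.

22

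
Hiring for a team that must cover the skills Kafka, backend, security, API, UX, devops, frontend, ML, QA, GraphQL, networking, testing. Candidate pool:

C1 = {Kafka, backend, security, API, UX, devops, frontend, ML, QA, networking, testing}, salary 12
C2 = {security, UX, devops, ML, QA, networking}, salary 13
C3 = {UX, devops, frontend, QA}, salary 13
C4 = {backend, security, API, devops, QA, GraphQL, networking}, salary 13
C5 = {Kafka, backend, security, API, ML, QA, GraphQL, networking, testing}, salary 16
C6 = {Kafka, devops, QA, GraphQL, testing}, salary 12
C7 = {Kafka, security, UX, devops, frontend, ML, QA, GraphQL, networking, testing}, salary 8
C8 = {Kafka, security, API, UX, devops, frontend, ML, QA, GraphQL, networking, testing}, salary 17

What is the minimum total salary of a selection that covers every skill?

C1, C7 cover every skill at salary 12 + 8 = 20.
Any cover uses at least 2 candidates; among all covering selections none totals below 20.

20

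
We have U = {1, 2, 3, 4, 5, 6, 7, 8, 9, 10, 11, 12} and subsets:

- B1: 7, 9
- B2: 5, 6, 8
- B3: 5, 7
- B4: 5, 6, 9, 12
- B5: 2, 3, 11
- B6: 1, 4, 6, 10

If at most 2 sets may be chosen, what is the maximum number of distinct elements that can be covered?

Choosing B4, B5 covers {2, 3, 5, 6, 9, 11, 12} — 7 elements.
No choice of 2 sets does better; here 1, 4, 7, 8, 10 are left uncovered.

7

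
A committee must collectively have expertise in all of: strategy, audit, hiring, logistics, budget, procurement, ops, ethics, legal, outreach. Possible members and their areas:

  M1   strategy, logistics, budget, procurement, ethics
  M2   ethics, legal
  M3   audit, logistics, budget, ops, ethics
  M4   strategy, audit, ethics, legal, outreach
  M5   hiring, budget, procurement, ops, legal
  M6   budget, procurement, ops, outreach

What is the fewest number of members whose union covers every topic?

3

M1, M4, M5 together cover {strategy, audit, hiring, logistics, budget, procurement, ops, ethics, legal, outreach} — every topic.
No 2 of the 6 members cover everything (all 15 pairs fall short), so 3 is minimum.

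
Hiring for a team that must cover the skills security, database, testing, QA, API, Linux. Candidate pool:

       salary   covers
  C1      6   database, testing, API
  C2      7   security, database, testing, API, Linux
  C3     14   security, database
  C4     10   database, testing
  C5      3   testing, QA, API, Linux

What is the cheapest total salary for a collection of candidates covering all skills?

C2, C5 cover every skill at salary 7 + 3 = 10.
Any cover uses at least 2 candidates; among all covering selections none totals below 10.

10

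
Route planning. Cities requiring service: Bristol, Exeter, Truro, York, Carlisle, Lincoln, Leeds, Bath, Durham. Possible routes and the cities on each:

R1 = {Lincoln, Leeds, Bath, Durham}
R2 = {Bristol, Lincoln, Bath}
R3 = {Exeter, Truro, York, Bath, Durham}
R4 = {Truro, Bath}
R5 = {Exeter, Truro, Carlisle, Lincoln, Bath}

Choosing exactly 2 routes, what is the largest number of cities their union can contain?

Choosing R1, R3 covers {Exeter, Truro, York, Lincoln, Leeds, Bath, Durham} — 7 cities.
No choice of 2 routes does better; here Bristol, Carlisle are left uncovered.

7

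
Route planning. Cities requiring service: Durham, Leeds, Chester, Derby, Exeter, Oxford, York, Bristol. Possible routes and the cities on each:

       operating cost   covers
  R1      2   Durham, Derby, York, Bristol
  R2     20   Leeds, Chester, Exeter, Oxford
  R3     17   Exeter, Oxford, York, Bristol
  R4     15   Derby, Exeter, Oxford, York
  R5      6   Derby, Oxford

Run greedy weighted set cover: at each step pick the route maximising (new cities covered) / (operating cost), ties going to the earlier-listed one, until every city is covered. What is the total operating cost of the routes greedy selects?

Pick 1: R1 adds 4 new (Durham, Derby, York, Bristol) at operating cost 2 (ratio 4/2).
Pick 2: R2 adds 4 new (Leeds, Chester, Exeter, Oxford) at operating cost 20 (ratio 4/20).
Greedy total operating cost: 2 + 20 = 22.

22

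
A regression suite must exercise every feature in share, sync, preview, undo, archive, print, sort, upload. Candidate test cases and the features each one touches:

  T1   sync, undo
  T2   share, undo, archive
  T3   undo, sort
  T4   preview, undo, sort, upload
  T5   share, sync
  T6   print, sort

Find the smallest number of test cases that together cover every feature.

T1, T2, T4, T6 together cover {share, sync, preview, undo, archive, print, sort, upload} — every feature.
No 3 of the 6 test cases cover everything (all 20 triples fall short), so 4 is minimum.

4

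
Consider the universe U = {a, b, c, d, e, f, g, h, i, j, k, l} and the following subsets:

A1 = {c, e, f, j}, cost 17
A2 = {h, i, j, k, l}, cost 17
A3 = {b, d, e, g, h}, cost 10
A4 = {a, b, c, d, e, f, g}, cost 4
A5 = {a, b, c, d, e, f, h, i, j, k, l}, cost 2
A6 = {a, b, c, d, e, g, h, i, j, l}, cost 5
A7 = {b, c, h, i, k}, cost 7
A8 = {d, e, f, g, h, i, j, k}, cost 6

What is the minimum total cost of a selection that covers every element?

A4, A5 cover every element at cost 4 + 2 = 6.
Any cover uses at least 2 sets; among all covering selections none totals below 6.

6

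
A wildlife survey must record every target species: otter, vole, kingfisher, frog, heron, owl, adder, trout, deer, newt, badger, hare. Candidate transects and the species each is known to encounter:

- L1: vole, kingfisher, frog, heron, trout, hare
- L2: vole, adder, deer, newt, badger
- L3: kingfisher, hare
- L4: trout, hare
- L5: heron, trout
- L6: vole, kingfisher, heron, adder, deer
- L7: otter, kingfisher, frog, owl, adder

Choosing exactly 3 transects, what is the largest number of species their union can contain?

12

Choosing L1, L2, L7 covers {otter, vole, kingfisher, frog, heron, owl, adder, trout, deer, newt, badger, hare} — 12 species.
That is all 12 species.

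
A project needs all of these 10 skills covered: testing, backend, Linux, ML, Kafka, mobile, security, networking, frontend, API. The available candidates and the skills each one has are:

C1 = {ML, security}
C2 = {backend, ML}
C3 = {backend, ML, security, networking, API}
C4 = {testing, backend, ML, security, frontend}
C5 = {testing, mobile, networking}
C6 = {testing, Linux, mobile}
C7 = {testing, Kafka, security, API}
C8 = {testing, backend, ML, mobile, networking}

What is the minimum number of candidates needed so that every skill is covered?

C3, C4, C6, C7 together cover {testing, backend, Linux, ML, Kafka, mobile, security, networking, frontend, API} — every skill.
No 3 of the 8 candidates cover everything (all 56 triples fall short), so 4 is minimum.

4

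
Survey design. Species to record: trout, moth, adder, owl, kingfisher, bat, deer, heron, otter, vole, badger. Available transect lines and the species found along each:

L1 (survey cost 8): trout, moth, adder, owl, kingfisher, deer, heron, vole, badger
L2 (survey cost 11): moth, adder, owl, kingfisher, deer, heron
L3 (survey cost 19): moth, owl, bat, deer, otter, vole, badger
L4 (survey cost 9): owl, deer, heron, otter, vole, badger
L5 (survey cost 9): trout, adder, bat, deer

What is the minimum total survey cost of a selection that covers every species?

L1, L4, L5 cover every species at survey cost 8 + 9 + 9 = 26.
Any cover uses at least 2 transects; among all covering selections none totals below 26.

26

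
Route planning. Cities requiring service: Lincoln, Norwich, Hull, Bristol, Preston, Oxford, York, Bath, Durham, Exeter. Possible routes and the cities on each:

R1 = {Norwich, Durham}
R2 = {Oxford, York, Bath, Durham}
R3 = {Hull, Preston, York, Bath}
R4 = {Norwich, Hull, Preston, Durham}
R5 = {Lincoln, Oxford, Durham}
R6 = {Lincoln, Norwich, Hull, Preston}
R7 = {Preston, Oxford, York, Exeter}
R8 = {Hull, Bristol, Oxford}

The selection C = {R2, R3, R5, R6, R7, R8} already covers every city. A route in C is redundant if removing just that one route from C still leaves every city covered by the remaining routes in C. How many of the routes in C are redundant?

3

Drop R2: the rest still cover every city — redundant.
Drop R3: the rest still cover every city — redundant.
Drop R5: the rest still cover every city — redundant.
Drop R6: Norwich uncovered — not redundant.
Drop R7: Exeter uncovered — not redundant.
Drop R8: Bristol uncovered — not redundant.
3 redundant: R2, R3, R5.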